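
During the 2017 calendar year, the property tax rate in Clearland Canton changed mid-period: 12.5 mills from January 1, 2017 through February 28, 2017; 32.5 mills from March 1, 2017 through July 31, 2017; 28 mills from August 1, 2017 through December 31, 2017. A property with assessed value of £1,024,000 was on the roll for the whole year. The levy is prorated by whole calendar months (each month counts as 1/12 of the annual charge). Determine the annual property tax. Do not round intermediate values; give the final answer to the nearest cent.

January 1 – February 28, 2017: 2 months at 12.5 mills → £1,024,000 × 1.25% × 2/12 = £2,133.3333
March 1 – July 31, 2017: 5 months at 32.5 mills → £1,024,000 × 3.25% × 5/12 = £13,866.6667
August 1 – December 31, 2017: 5 months at 28 mills → £1,024,000 × 2.8% × 5/12 = £11,946.6667
Total = £27,946.6667

£27,946.67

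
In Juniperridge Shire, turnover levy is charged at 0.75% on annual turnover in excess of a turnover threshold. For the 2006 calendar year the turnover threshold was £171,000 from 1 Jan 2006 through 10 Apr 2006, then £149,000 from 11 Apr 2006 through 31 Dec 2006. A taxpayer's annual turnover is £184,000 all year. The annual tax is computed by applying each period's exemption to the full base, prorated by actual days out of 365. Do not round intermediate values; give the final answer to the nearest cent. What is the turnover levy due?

£217.29

1 Jan – 10 Apr 2006: 100 days, exemption £171,000 → (£184,000 − £171,000) × 0.75% × 100/365 = £26.7123
11 Apr – 31 Dec 2006: 265 days, exemption £149,000 → (£184,000 − £149,000) × 0.75% × 265/365 = £190.5822
Total = £217.2945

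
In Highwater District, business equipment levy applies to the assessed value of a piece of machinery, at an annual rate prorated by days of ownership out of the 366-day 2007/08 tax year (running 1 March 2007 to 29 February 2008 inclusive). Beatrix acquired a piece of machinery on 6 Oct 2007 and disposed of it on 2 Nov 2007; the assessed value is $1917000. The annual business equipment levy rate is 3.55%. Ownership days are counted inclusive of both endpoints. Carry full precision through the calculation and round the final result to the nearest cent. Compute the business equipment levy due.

$5206.28

Days held (6 Oct – 2 Nov 2007): 28 out of 366
Tax = $1917000 × 3.55% × 28/366 = $5206.2787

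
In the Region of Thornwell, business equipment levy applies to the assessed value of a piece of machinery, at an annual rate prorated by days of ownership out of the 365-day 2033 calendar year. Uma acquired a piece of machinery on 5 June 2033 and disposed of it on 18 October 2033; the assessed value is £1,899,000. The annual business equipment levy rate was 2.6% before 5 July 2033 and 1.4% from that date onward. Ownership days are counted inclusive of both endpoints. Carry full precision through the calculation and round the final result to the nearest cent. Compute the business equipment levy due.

£11,779.00

5 June – 4 July 2033: 30 days at 2.6% → £1,899,000 × 2.6% × 30/365 = £4,058.1370
5 July – 18 October 2033: 106 days at 1.4% → £1,899,000 × 1.4% × 106/365 = £7,720.8658
Total = £11,779.0027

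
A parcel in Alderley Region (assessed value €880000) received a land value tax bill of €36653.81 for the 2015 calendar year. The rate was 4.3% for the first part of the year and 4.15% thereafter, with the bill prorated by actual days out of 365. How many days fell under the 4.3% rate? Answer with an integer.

Let d = days at the first rate; then 365 − d days at the second rate.
€880000 × [4.3%·d + 4.15%·(365−d)] / 365 = €36653.81
Solving gives d = 37, so the new rate took effect on 7 February 2015.

37 days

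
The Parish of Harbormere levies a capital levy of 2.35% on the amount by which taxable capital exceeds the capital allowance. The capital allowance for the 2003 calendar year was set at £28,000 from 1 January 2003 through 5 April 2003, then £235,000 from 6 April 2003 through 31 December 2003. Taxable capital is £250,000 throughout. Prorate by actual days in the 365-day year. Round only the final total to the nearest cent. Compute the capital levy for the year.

£1,618.60

1 January – 5 April 2003: 95 days, exemption £28,000 → (£250,000 − £28,000) × 2.35% × 95/365 = £1,357.8493
6 April – 31 December 2003: 270 days, exemption £235,000 → (£250,000 − £235,000) × 2.35% × 270/365 = £260.7534
Total = £1,618.6027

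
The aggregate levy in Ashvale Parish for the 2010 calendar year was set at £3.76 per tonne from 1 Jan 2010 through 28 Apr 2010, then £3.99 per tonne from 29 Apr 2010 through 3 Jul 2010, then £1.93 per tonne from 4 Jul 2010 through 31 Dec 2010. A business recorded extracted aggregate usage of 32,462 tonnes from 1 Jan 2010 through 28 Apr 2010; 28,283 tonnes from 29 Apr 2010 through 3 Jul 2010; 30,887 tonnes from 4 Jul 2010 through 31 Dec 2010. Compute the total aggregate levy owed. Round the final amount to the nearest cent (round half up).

£294,518.20

1 Jan – 28 Apr 2010: 32,462 tonnes at £3.76/tonne → £122,057.12
29 Apr – 3 Jul 2010: 28,283 tonnes at £3.99/tonne → £112,849.17
4 Jul – 31 Dec 2010: 30,887 tonnes at £1.93/tonne → £59,611.91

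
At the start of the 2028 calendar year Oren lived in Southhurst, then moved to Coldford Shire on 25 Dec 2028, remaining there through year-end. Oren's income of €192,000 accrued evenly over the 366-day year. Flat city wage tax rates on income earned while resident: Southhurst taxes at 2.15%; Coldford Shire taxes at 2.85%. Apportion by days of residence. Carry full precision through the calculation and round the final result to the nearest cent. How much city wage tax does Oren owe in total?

Southhurst, 1 Jan – 24 Dec 2028: 359 days → €192,000 × 2.15% × 359/366 = €4,049.0492
Coldford Shire, 25 Dec – 31 Dec 2028: 7 days → €192,000 × 2.85% × 7/366 = €104.6557
Total = €4,153.7049

€4,153.70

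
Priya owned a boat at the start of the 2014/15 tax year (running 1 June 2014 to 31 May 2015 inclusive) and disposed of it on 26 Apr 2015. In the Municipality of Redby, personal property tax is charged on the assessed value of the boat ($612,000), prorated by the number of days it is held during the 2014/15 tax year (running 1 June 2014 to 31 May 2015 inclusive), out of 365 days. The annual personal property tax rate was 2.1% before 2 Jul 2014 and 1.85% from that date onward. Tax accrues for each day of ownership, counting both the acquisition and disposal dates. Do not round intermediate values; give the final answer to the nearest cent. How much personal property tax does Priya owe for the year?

1 Jun – 1 Jul 2014: 31 days at 2.1% → $612,000 × 2.1% × 31/365 = $1,091.5397
2 Jul 2014 – 26 Apr 2015: 299 days at 1.85% → $612,000 × 1.85% × 299/365 = $9,274.7342
Total = $10,366.2740

$10,366.27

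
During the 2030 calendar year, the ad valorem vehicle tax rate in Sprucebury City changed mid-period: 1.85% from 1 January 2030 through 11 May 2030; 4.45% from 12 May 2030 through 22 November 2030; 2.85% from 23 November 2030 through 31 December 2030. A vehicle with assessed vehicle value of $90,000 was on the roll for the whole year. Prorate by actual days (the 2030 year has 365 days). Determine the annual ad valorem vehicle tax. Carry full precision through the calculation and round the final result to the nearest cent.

$3,011.30

1 January – 11 May 2030: 131 days at 1.85% → $90,000 × 1.85% × 131/365 = $597.5753
12 May – 22 November 2030: 195 days at 4.45% → $90,000 × 4.45% × 195/365 = $2,139.6575
23 November – 31 December 2030: 39 days at 2.85% → $90,000 × 2.85% × 39/365 = $274.0685
Total = $3,011.3014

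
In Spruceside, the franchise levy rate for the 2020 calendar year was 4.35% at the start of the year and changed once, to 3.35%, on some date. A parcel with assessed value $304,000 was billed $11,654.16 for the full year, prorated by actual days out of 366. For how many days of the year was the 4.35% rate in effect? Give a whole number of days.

Let d = days at the first rate; then 366 − d days at the second rate.
$304,000 × [4.35%·d + 3.35%·(366−d)] / 366 = $11,654.16
Solving gives d = 177, so the new rate took effect on 26 June 2020.

177 days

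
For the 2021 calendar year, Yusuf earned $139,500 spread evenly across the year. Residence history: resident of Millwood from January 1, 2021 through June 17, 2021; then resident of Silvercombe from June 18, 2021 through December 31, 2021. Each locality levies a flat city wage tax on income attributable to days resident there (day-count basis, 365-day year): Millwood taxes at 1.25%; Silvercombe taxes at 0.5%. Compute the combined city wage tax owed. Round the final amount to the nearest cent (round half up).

Millwood, January 1 – June 17, 2021: 168 days → $139,500 × 1.25% × 168/365 = $802.6027
Silvercombe, June 18 – December 31, 2021: 197 days → $139,500 × 0.5% × 197/365 = $376.4589
Total = $1,179.0616

$1,179.06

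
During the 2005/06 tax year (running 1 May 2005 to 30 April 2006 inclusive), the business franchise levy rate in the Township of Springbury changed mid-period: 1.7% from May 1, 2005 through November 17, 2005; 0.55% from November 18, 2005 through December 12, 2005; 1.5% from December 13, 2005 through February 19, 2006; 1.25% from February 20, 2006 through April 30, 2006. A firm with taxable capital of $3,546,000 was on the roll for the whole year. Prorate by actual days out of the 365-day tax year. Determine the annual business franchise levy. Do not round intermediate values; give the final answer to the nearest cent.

$53,087.99

May 1 – November 17, 2005: 201 days at 1.7% → $3,546,000 × 1.7% × 201/365 = $33,196.3890
November 18 – December 12, 2005: 25 days at 0.55% → $3,546,000 × 0.55% × 25/365 = $1,335.8219
December 13, 2005 – February 19, 2006: 69 days at 1.5% → $3,546,000 × 1.5% × 69/365 = $10,055.0959
February 20 – April 30, 2006: 70 days at 1.25% → $3,546,000 × 1.25% × 70/365 = $8,500.6849
Total = $53,087.9918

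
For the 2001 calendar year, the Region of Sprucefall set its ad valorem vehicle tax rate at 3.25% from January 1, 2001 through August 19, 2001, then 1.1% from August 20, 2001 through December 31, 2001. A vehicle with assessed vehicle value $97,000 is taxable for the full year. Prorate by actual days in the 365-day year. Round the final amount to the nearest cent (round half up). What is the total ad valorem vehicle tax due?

$2,386.86

January 1 – August 19, 2001: 231 days at 3.25% → $97,000 × 3.25% × 231/365 = $1,995.1438
August 20 – December 31, 2001: 134 days at 1.1% → $97,000 × 1.1% × 134/365 = $391.7205
Total = $2,386.8644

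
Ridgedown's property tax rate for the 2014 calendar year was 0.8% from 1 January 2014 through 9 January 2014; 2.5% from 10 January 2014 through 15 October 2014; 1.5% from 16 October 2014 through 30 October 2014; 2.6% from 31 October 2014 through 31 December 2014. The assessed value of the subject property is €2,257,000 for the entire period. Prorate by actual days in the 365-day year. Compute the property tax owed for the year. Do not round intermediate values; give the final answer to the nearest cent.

1 January – 9 January 2014: 9 days at 0.8% → €2,257,000 × 0.8% × 9/365 = €445.2164
10 January – 15 October 2014: 279 days at 2.5% → €2,257,000 × 2.5% × 279/365 = €43,130.3425
16 October – 30 October 2014: 15 days at 1.5% → €2,257,000 × 1.5% × 15/365 = €1,391.3014
31 October – 31 December 2014: 62 days at 2.6% → €2,257,000 × 2.6% × 62/365 = €9,967.9014
Total = €54,934.7616

€54,934.76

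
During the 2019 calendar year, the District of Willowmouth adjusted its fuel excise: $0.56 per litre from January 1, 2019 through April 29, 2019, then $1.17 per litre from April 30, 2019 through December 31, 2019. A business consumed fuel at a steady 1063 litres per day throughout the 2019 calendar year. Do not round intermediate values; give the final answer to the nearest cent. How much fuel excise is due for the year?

January 1 – April 29, 2019: 119 days × 1063 litres/day = 126,497 litres at $0.56/litre → $70,838.32
April 30 – December 31, 2019: 246 days × 1063 litres/day = 261,498 litres at $1.17/litre → $305,952.66

$376,790.98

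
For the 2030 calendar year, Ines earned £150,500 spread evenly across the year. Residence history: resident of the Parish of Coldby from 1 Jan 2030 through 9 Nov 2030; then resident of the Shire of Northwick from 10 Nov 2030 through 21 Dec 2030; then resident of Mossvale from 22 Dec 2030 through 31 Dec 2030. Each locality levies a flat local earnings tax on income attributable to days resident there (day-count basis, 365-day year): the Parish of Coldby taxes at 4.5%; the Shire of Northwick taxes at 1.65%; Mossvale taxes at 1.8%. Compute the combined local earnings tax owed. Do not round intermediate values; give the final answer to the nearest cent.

The Parish of Coldby, 1 Jan – 9 Nov 2030: 313 days → £150,500 × 4.5% × 313/365 = £5,807.6507
The Shire of Northwick, 10 Nov – 21 Dec 2030: 42 days → £150,500 × 1.65% × 42/365 = £285.7438
Mossvale, 22 Dec – 31 Dec 2030: 10 days → £150,500 × 1.8% × 10/365 = £74.2192
Total = £6,167.6137

£6,167.61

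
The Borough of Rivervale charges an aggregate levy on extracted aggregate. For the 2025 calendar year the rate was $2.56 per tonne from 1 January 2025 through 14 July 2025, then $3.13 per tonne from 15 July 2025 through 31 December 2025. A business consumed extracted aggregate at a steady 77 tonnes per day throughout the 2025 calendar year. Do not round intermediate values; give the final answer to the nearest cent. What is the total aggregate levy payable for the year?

1 January – 14 July 2025: 195 days × 77 tonnes/day = 15,015 tonnes at $2.56/tonne → $38438.40
15 July – 31 December 2025: 170 days × 77 tonnes/day = 13,090 tonnes at $3.13/tonne → $40971.70

$79410.10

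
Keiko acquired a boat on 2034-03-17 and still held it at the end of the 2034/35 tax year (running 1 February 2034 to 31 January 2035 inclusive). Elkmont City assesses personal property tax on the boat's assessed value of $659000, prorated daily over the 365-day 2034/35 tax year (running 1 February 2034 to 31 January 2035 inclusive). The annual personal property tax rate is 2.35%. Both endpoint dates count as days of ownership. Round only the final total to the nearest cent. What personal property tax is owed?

$13619.63

Days held (2034-03-17 to 2035-01-31): 321 out of 365
Tax = $659000 × 2.35% × 321/365 = $13619.6342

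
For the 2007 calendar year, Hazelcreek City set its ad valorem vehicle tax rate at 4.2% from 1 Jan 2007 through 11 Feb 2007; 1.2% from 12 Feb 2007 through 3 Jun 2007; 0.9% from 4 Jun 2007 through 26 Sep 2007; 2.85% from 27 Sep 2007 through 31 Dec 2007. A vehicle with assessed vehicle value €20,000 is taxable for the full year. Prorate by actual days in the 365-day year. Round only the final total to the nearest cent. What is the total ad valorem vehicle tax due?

€376.93

1 Jan – 11 Feb 2007: 42 days at 4.2% → €20,000 × 4.2% × 42/365 = €96.6575
12 Feb – 3 Jun 2007: 112 days at 1.2% → €20,000 × 1.2% × 112/365 = €73.6438
4 Jun – 26 Sep 2007: 115 days at 0.9% → €20,000 × 0.9% × 115/365 = €56.7123
27 Sep – 31 Dec 2007: 96 days at 2.85% → €20,000 × 2.85% × 96/365 = €149.9178
Total = €376.9315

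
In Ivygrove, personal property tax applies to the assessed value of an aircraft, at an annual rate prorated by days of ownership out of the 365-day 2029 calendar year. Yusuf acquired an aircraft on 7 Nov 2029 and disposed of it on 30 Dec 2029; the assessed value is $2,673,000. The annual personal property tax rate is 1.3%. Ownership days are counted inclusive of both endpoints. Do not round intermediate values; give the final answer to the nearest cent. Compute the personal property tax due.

$5,140.95

Days held (7 Nov – 30 Dec 2029): 54 out of 365
Tax = $2,673,000 × 1.3% × 54/365 = $5,140.9479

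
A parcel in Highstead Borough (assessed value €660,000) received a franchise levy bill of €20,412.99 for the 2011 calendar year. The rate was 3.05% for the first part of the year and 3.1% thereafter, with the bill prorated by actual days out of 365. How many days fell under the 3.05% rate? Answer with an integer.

Let d = days at the first rate; then 365 − d days at the second rate.
€660,000 × [3.05%·d + 3.1%·(365−d)] / 365 = €20,412.99
Solving gives d = 52, so the new rate took effect on February 22, 2011.

52 days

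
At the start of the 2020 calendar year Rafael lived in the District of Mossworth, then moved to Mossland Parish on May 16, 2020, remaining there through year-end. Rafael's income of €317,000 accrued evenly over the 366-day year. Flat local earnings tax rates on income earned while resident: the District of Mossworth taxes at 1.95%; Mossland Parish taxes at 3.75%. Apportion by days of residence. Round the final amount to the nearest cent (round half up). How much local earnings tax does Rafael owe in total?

€9,767.24

The District of Mossworth, January 1 – May 15, 2020: 136 days → €317,000 × 1.95% × 136/366 = €2,296.9508
Mossland Parish, May 16 – December 31, 2020: 230 days → €317,000 × 3.75% × 230/366 = €7,470.2869
Total = €9,767.2377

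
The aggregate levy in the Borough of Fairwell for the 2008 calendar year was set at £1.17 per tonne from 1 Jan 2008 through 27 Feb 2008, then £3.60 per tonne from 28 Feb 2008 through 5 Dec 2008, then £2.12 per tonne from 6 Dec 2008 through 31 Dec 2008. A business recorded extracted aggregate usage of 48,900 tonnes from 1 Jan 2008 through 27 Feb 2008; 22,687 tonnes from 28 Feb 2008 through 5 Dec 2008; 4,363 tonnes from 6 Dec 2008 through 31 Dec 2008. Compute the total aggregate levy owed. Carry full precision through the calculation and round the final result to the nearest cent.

1 Jan – 27 Feb 2008: 48,900 tonnes at £1.17/tonne → £57213.00
28 Feb – 5 Dec 2008: 22,687 tonnes at £3.60/tonne → £81673.20
6 Dec – 31 Dec 2008: 4,363 tonnes at £2.12/tonne → £9249.56

£148135.76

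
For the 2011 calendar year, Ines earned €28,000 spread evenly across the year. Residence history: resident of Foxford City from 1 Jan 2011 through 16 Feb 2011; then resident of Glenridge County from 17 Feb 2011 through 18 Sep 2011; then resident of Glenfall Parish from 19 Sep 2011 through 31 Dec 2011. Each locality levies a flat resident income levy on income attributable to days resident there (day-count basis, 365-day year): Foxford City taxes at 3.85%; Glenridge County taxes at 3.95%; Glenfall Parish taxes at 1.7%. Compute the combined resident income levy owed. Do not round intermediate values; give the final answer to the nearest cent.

Foxford City, 1 Jan – 16 Feb 2011: 47 days → €28,000 × 3.85% × 47/365 = €138.8110
Glenridge County, 17 Feb – 18 Sep 2011: 214 days → €28,000 × 3.95% × 214/365 = €648.4493
Glenfall Parish, 19 Sep – 31 Dec 2011: 104 days → €28,000 × 1.7% × 104/365 = €135.6274
Total = €922.8877

€922.89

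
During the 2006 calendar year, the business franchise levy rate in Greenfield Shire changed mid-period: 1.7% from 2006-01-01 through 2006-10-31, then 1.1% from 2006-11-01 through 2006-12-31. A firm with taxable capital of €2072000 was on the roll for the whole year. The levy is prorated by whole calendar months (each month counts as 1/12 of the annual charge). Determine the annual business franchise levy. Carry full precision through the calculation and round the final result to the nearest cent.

€33152.00

2006-01-01 to 2006-10-31: 10 months at 1.7% → €2072000 × 1.7% × 10/12 = €29353.3333
2006-11-01 to 2006-12-31: 2 months at 1.1% → €2072000 × 1.1% × 2/12 = €3798.6667
Total = €33152.0000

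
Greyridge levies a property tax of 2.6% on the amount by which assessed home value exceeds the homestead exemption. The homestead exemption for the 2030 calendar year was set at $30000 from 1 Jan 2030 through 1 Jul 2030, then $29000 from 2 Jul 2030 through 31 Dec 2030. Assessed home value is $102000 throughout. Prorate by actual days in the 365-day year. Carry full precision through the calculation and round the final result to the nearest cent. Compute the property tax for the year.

1 Jan – 1 Jul 2030: 182 days, exemption $30000 → ($102000 − $30000) × 2.6% × 182/365 = $933.4356
2 Jul – 31 Dec 2030: 183 days, exemption $29000 → ($102000 − $29000) × 2.6% × 183/365 = $951.6000
Total = $1885.0356

$1885.04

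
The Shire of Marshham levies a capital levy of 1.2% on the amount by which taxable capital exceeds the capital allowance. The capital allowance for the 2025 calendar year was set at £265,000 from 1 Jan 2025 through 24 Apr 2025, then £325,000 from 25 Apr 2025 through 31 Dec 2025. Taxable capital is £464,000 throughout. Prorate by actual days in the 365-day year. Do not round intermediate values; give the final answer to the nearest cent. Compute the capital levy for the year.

1 Jan – 24 Apr 2025: 114 days, exemption £265,000 → (£464,000 − £265,000) × 1.2% × 114/365 = £745.8411
25 Apr – 31 Dec 2025: 251 days, exemption £325,000 → (£464,000 − £325,000) × 1.2% × 251/365 = £1,147.0356
Total = £1,892.8767

£1,892.88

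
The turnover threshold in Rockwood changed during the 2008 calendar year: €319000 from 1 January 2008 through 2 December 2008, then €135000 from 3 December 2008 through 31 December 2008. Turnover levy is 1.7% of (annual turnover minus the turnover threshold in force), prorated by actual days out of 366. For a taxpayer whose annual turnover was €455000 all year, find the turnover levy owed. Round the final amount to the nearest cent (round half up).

1 January – 2 December 2008: 337 days, exemption €319000 → (€455000 − €319000) × 1.7% × 337/366 = €2128.8087
3 December – 31 December 2008: 29 days, exemption €135000 → (€455000 − €135000) × 1.7% × 29/366 = €431.0383
Total = €2559.8470

€2559.85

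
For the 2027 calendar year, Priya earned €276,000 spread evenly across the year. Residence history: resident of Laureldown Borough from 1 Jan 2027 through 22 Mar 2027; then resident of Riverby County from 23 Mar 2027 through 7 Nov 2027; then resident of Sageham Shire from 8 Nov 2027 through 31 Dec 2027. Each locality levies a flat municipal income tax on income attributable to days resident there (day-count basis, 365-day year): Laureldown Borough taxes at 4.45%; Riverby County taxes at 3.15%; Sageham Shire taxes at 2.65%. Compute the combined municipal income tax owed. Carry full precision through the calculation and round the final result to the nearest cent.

€9,286.08

Laureldown Borough, 1 Jan – 22 Mar 2027: 81 days → €276,000 × 4.45% × 81/365 = €2,725.5945
Riverby County, 23 Mar – 7 Nov 2027: 230 days → €276,000 × 3.15% × 230/365 = €5,478.4110
Sageham Shire, 8 Nov – 31 Dec 2027: 54 days → €276,000 × 2.65% × 54/365 = €1,082.0712
Total = €9,286.0767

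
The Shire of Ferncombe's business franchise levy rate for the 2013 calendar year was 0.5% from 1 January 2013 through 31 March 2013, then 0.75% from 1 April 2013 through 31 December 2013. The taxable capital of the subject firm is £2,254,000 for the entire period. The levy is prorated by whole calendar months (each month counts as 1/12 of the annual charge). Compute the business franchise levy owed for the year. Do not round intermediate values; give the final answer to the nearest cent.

£15,496.25

1 January – 31 March 2013: 3 months at 0.5% → £2,254,000 × 0.5% × 3/12 = £2,817.5000
1 April – 31 December 2013: 9 months at 0.75% → £2,254,000 × 0.75% × 9/12 = £12,678.7500
Total = £15,496.2500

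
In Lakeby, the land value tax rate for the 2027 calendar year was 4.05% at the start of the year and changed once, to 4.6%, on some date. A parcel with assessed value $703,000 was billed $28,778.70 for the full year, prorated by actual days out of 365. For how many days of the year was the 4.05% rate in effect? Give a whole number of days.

336 days

Let d = days at the first rate; then 365 − d days at the second rate.
$703,000 × [4.05%·d + 4.6%·(365−d)] / 365 = $28,778.70
Solving gives d = 336, so the new rate took effect on December 3, 2027.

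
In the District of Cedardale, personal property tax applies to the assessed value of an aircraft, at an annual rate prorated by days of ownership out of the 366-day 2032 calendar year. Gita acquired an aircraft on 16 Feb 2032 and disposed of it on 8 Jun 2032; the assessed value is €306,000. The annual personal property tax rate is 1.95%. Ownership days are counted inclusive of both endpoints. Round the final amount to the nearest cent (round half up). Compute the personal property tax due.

€1,858.57

Days held (16 Feb – 8 Jun 2032): 114 out of 366
Tax = €306,000 × 1.95% × 114/366 = €1,858.5738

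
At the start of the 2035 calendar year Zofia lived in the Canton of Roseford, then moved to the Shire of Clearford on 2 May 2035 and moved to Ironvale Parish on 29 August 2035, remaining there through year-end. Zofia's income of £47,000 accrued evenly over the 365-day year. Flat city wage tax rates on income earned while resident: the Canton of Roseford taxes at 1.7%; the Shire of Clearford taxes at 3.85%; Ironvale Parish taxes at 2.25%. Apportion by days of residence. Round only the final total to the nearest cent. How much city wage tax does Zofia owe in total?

£1,216.98

The Canton of Roseford, 1 January – 1 May 2035: 121 days → £47,000 × 1.7% × 121/365 = £264.8740
The Shire of Clearford, 2 May – 28 August 2035: 119 days → £47,000 × 3.85% × 119/365 = £589.9466
Ironvale Parish, 29 August – 31 December 2035: 125 days → £47,000 × 2.25% × 125/365 = £362.1575
Total = £1,216.9781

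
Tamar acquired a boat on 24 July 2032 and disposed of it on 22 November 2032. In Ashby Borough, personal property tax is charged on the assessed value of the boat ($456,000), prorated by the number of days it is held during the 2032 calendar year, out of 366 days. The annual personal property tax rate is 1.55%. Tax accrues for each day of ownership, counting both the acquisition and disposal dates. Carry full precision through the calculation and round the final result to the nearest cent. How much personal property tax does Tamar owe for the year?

Days held (24 July – 22 November 2032): 122 out of 366
Tax = $456,000 × 1.55% × 122/366 = $2,356.0000

$2,356.00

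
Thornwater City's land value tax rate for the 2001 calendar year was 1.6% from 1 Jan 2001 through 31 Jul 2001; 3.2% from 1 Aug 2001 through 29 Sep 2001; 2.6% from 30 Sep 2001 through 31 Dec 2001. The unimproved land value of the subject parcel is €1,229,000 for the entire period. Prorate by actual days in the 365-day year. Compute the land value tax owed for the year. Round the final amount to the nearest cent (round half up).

€26,027.86

1 Jan – 31 Jul 2001: 212 days at 1.6% → €1,229,000 × 1.6% × 212/365 = €11,421.2822
1 Aug – 29 Sep 2001: 60 days at 3.2% → €1,229,000 × 3.2% × 60/365 = €6,464.8767
30 Sep – 31 Dec 2001: 93 days at 2.6% → €1,229,000 × 2.6% × 93/365 = €8,141.7041
Total = €26,027.8630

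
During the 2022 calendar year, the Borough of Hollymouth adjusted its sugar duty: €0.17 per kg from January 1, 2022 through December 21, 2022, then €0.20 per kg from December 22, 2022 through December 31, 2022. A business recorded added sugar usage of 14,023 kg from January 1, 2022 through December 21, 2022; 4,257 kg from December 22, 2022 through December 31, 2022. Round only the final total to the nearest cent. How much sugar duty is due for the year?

€3,235.31

January 1 – December 21, 2022: 14,023 kg at €0.17/kg → €2,383.91
December 22 – December 31, 2022: 4,257 kg at €0.20/kg → €851.40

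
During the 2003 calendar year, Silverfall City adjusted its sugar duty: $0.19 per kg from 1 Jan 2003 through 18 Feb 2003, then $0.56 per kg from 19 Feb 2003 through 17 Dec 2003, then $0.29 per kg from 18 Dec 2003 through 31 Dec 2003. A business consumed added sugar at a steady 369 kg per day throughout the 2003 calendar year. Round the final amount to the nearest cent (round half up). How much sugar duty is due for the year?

$67,338.81

1 Jan – 18 Feb 2003: 49 days × 369 kg/day = 18,081 kg at $0.19/kg → $3,435.39
19 Feb – 17 Dec 2003: 302 days × 369 kg/day = 111,438 kg at $0.56/kg → $62,405.28
18 Dec – 31 Dec 2003: 14 days × 369 kg/day = 5,166 kg at $0.29/kg → $1,498.14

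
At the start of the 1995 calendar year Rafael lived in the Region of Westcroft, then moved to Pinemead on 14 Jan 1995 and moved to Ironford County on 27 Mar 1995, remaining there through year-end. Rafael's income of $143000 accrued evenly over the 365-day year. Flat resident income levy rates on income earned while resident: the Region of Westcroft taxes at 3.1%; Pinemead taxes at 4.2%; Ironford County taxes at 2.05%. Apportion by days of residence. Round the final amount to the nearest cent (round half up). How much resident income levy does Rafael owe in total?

$3591.45

The Region of Westcroft, 1 Jan – 13 Jan 1995: 13 days → $143000 × 3.1% × 13/365 = $157.8877
Pinemead, 14 Jan – 26 Mar 1995: 72 days → $143000 × 4.2% × 72/365 = $1184.7452
Ironford County, 27 Mar – 31 Dec 1995: 280 days → $143000 × 2.05% × 280/365 = $2248.8219
Total = $3591.4548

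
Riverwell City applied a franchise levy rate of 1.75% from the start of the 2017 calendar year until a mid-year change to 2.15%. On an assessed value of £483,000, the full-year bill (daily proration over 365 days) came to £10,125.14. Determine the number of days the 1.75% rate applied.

49 days

Let d = days at the first rate; then 365 − d days at the second rate.
£483,000 × [1.75%·d + 2.15%·(365−d)] / 365 = £10,125.14
Solving gives d = 49, so the new rate took effect on 19 February 2017.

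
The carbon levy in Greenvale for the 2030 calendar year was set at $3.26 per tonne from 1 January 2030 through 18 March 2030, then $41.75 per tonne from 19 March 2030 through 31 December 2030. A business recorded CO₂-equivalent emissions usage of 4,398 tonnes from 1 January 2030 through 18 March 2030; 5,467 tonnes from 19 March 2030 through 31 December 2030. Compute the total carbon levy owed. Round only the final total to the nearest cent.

1 January – 18 March 2030: 4,398 tonnes at $3.26/tonne → $14337.48
19 March – 31 December 2030: 5,467 tonnes at $41.75/tonne → $228247.25

$242584.73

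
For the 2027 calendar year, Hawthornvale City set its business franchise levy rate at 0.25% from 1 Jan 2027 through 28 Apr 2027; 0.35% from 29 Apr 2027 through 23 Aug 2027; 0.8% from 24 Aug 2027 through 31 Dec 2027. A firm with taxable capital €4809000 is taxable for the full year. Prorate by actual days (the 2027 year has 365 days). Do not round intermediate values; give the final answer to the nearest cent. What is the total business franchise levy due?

€22984.38

1 Jan – 28 Apr 2027: 118 days at 0.25% → €4809000 × 0.25% × 118/365 = €3886.7260
29 Apr – 23 Aug 2027: 117 days at 0.35% → €4809000 × 0.35% × 117/365 = €5395.3027
24 Aug – 31 Dec 2027: 130 days at 0.8% → €4809000 × 0.8% × 130/365 = €13702.3562
Total = €22984.3849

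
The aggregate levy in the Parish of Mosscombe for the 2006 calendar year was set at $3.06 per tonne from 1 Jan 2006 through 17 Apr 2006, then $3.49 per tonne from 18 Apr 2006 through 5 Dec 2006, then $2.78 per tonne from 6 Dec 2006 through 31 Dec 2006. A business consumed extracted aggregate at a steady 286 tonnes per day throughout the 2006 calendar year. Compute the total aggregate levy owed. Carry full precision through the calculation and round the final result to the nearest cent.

1 Jan – 17 Apr 2006: 107 days × 286 tonnes/day = 30,602 tonnes at $3.06/tonne → $93,642.12
18 Apr – 5 Dec 2006: 232 days × 286 tonnes/day = 66,352 tonnes at $3.49/tonne → $231,568.48
6 Dec – 31 Dec 2006: 26 days × 286 tonnes/day = 7,436 tonnes at $2.78/tonne → $20,672.08

$345,882.68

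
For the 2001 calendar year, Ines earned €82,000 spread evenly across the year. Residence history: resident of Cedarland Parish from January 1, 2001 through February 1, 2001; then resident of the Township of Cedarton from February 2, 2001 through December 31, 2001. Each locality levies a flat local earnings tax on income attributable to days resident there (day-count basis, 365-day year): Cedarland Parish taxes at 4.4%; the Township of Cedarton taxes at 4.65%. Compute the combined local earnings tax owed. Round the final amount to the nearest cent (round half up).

Cedarland Parish, January 1 – February 1, 2001: 32 days → €82,000 × 4.4% × 32/365 = €316.3178
The Township of Cedarton, February 2 – December 31, 2001: 333 days → €82,000 × 4.65% × 333/365 = €3,478.7096
Total = €3,795.0274

€3,795.03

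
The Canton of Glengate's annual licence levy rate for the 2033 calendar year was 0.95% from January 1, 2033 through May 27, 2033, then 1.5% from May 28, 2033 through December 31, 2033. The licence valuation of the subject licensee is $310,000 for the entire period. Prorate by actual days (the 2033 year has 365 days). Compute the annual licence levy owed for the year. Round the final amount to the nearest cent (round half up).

$3,963.33

January 1 – May 27, 2033: 147 days at 0.95% → $310,000 × 0.95% × 147/365 = $1,186.0685
May 28 – December 31, 2033: 218 days at 1.5% → $310,000 × 1.5% × 218/365 = $2,777.2603
Total = $3,963.3288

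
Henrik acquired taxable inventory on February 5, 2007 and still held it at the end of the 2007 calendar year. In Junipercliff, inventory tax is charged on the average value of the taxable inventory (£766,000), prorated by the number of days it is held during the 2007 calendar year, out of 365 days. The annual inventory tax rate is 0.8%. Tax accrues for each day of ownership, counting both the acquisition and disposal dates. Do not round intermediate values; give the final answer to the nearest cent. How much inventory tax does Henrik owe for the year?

Days held (February 5 – December 31, 2007): 330 out of 365
Tax = £766,000 × 0.8% × 330/365 = £5,540.3836

£5,540.38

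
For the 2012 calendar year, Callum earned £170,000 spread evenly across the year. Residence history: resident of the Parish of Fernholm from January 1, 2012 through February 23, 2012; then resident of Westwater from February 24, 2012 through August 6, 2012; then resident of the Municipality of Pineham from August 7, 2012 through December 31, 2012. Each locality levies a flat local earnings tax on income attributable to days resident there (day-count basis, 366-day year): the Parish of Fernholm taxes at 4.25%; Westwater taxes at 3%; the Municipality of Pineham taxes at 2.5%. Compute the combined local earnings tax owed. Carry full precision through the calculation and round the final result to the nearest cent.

The Parish of Fernholm, January 1 – February 23, 2012: 54 days → £170,000 × 4.25% × 54/366 = £1,065.9836
Westwater, February 24 – August 6, 2012: 165 days → £170,000 × 3% × 165/366 = £2,299.1803
The Municipality of Pineham, August 7 – December 31, 2012: 147 days → £170,000 × 2.5% × 147/366 = £1,706.9672
Total = £5,072.1311

£5,072.13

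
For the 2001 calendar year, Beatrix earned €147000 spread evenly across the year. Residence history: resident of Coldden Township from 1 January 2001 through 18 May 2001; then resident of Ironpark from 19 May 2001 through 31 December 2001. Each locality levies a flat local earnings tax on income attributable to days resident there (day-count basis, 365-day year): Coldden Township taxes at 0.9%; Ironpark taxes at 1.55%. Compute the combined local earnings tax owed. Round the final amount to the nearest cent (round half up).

€1917.24

Coldden Township, 1 January – 18 May 2001: 138 days → €147000 × 0.9% × 138/365 = €500.2027
Ironpark, 19 May – 31 December 2001: 227 days → €147000 × 1.55% × 227/365 = €1417.0397
Total = €1917.2425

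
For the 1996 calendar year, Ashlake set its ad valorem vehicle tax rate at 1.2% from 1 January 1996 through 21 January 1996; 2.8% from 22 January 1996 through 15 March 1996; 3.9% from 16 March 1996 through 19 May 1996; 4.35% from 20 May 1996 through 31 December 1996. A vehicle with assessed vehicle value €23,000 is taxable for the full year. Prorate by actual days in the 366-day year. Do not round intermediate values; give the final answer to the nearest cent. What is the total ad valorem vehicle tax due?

€887.95

1 January – 21 January 1996: 21 days at 1.2% → €23,000 × 1.2% × 21/366 = €15.8361
22 January – 15 March 1996: 54 days at 2.8% → €23,000 × 2.8% × 54/366 = €95.0164
16 March – 19 May 1996: 65 days at 3.9% → €23,000 × 3.9% × 65/366 = €159.3033
20 May – 31 December 1996: 226 days at 4.35% → €23,000 × 4.35% × 226/366 = €617.7951
Total = €887.9508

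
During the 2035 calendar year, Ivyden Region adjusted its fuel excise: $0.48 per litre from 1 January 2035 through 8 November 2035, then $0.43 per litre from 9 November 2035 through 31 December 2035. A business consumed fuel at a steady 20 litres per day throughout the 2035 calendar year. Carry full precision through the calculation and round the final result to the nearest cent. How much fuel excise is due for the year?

$3,451.00

1 January – 8 November 2035: 312 days × 20 litres/day = 6,240 litres at $0.48/litre → $2,995.20
9 November – 31 December 2035: 53 days × 20 litres/day = 1,060 litres at $0.43/litre → $455.80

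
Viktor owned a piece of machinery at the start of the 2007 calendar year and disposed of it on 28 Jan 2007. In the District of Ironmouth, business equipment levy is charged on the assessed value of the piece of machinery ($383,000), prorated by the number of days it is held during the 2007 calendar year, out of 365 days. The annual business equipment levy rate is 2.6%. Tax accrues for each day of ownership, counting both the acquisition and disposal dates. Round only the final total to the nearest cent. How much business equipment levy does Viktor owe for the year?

Days held (1 Jan – 28 Jan 2007): 28 out of 365
Tax = $383,000 × 2.6% × 28/365 = $763.9014

$763.90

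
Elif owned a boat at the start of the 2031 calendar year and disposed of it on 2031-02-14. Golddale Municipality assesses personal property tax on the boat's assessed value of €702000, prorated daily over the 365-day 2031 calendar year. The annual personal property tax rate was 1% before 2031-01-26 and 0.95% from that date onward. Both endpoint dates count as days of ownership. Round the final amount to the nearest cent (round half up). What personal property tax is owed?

€846.25

2031-01-01 to 2031-01-25: 25 days at 1% → €702000 × 1% × 25/365 = €480.8219
2031-01-26 to 2031-02-14: 20 days at 0.95% → €702000 × 0.95% × 20/365 = €365.4247
Total = €846.2466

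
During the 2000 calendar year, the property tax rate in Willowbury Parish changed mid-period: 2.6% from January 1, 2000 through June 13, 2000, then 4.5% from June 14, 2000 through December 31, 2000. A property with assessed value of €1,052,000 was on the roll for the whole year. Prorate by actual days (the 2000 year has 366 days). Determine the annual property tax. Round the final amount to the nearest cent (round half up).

€38,329.02

January 1 – June 13, 2000: 165 days at 2.6% → €1,052,000 × 2.6% × 165/366 = €12,330.8197
June 14 – December 31, 2000: 201 days at 4.5% → €1,052,000 × 4.5% × 201/366 = €25,998.1967
Total = €38,329.0164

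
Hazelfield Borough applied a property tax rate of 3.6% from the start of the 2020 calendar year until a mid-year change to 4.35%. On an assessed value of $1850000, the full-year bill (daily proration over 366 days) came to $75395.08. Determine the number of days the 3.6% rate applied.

Let d = days at the first rate; then 366 − d days at the second rate.
$1850000 × [3.6%·d + 4.35%·(366−d)] / 366 = $75395.08
Solving gives d = 134, so the new rate took effect on May 14, 2020.

134 days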